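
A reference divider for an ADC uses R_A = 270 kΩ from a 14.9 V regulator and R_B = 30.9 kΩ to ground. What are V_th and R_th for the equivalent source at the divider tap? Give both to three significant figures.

V_th = 1.53 V, R_th = 27.7 kΩ

V_th is the open-circuit tap voltage: 14.9 × 30.9/(270 + 30.9) = 1.53 V.
With the supply zeroed, R_A and R_B appear in parallel from the tap: R_th = R_A‖R_B = (270 × 30.9)/300.9 = 27.7 kΩ.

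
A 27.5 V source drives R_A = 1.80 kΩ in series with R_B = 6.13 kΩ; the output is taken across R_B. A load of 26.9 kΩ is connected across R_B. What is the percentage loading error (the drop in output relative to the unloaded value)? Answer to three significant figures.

4.92 %

The divider's output (Thévenin) resistance is R_A‖R_B = 1.391 kΩ.
Fractional drop under load = R_th/(R_th + R_L) = 1.391 / (1.391 + 26.9) = 0.04918.
So the output falls by 4.92 %.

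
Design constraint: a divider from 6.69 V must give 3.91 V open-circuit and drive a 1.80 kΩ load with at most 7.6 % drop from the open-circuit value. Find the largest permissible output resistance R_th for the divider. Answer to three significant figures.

R_th ≤ 148 Ω

Loading drop = R_th/(R_th + R_L) ≤ 0.0760, so R_th ≤ R_L · ε/(1−ε) = 1.80 kΩ × 0.0760/0.9240 = 148 Ω.
(Any R1, R2 with R2/(R1+R2) = 0.584 and R1‖R2 ≤ 148 Ω will meet the spec.)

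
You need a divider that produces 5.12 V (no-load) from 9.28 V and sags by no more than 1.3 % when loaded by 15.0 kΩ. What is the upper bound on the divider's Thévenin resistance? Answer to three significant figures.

Loading drop = R_th/(R_th + R_L) ≤ 0.0130, so R_th ≤ R_L · ε/(1−ε) = 15.0 kΩ × 0.0130/0.9870 = 198 Ω.
(Any R1, R2 with R2/(R1+R2) = 0.552 and R1‖R2 ≤ 198 Ω will meet the spec.)

R_th ≤ 198 Ω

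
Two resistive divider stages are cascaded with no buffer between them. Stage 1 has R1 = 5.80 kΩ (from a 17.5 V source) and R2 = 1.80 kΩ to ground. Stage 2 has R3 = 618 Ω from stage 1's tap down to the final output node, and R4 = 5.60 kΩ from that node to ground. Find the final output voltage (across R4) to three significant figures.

V_out ≈ 3.06 V

Stage 2 presents R3+R4 = 6218 Ω as a load on stage 1's tap.
Stage 1's lower leg becomes R2‖(R3+R4) = 1396 Ω, so V_mid = 17.5 × 1396/7196 = 3.395 V.
Stage 2 is itself unloaded: V_out = V_mid × R4/(R3+R4) = 3.395 × 5600/6218 = 3.06 V.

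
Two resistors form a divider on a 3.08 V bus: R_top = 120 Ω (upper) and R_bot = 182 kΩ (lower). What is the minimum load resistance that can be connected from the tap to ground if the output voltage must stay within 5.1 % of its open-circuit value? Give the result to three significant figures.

Output resistance R_th = R_top‖R_bot = (120 × 182000)/182100 = 119.9 Ω.
The fractional drop is R_th/(R_th + R_L); requiring this ≤ 0.0510 gives R_L ≥ R_th(1/0.0510 − 1) = 119.9 × 18.61 = 2.23 kΩ.

R_L(min) ≈ 2.23 kΩ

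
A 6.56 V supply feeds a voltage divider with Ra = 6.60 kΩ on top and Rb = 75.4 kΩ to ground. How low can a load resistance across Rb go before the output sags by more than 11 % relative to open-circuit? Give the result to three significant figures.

Output resistance R_th = Ra‖Rb = (6.60 × 75.4)/82.00 = 6.069 kΩ.
The fractional drop is R_th/(R_th + R_L); requiring this ≤ 0.110 gives R_L ≥ R_th(1/0.110 − 1) = 6.069 × 8.091 = 49.1 kΩ.

R_L(min) ≈ 49.1 kΩ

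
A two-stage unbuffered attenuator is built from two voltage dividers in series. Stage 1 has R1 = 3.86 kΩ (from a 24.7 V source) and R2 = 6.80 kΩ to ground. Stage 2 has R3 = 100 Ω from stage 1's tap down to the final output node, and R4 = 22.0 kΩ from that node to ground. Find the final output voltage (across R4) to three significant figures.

Stage 2 presents R3+R4 = 22100 Ω as a load on stage 1's tap.
Stage 1's lower leg becomes R2‖(R3+R4) = 5200 Ω, so V_mid = 24.7 × 5200/9060 = 14.18 V.
Stage 2 is itself unloaded: V_out = V_mid × R4/(R3+R4) = 14.18 × 22000/22100 = 14.1 V.

V_out ≈ 14.1 V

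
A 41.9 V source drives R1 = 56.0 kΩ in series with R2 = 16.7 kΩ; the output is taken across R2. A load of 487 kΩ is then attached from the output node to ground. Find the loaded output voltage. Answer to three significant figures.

The load sits in parallel with R2: R2‖R_L = (16.7 × 487) / (16.7 + 487) = 16.15 kΩ.
V_out = 41.9 × 16.15 / (56.0 + 16.15) = 41.9 × 16.15/72.15 = 9.38 V.

V_out ≈ 9.38 V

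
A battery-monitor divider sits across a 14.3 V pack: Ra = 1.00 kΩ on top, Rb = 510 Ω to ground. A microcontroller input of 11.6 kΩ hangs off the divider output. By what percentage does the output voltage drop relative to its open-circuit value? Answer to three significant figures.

The divider's output (Thévenin) resistance is Ra‖Rb = 337.7 Ω.
Fractional drop under load = R_th/(R_th + R_L) = 337.7 / (337.7 + 11600) = 0.02829.
So the output falls by 2.83 %.

2.83 %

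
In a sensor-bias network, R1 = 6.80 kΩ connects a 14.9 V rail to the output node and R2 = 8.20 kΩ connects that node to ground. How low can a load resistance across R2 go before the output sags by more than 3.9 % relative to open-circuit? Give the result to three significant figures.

Output resistance R_th = R1‖R2 = (6.80 × 8.20)/15.00 = 3.717 kΩ.
The fractional drop is R_th/(R_th + R_L); requiring this ≤ 0.0390 gives R_L ≥ R_th(1/0.0390 − 1) = 3.717 × 24.64 = 91.6 kΩ.

R_L(min) ≈ 91.6 kΩ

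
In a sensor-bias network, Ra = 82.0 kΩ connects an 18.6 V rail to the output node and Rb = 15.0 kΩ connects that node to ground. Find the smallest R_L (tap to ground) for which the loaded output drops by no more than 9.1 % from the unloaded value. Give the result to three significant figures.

Output resistance R_th = Ra‖Rb = (82.0 × 15.0)/97.00 = 12.68 kΩ.
The fractional drop is R_th/(R_th + R_L); requiring this ≤ 0.0910 gives R_L ≥ R_th(1/0.0910 − 1) = 12.68 × 9.989 = 127 kΩ.

R_L(min) ≈ 127 kΩ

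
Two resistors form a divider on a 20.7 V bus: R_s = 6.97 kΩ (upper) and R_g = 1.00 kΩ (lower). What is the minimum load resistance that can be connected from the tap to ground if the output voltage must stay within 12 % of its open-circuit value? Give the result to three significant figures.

Output resistance R_th = R_s‖R_g = (6970 × 1000)/7970 = 874.5 Ω.
The fractional drop is R_th/(R_th + R_L); requiring this ≤ 0.120 gives R_L ≥ R_th(1/0.120 − 1) = 874.5 × 7.333 = 6.41 kΩ.

R_L(min) ≈ 6.41 kΩ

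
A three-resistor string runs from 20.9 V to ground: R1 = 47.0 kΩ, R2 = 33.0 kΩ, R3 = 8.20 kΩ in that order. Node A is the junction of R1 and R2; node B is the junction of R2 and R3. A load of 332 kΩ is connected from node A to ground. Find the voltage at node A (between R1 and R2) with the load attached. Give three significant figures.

Below node A the series string R2+R3 = 41.20 kΩ sits in parallel with the 332 kΩ load: 36.65 kΩ.
V_A = 20.9 × 36.65/(47.0 + 36.65) = 9.16 V.

V ≈ 9.16 V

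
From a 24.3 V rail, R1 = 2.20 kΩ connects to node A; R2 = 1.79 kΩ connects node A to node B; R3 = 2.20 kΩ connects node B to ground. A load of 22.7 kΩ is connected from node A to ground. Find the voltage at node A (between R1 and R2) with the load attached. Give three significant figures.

V ≈ 14.7 V

Below node A the series string R2+R3 = 3.990 kΩ sits in parallel with the 22.7 kΩ load: 3.394 kΩ.
V_A = 24.3 × 3.394/(2.20 + 3.394) = 14.7 V.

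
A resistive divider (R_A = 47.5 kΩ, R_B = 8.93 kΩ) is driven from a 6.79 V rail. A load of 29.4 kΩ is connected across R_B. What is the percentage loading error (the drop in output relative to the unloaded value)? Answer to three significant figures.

20.4 %

The divider's output (Thévenin) resistance is R_A‖R_B = 7.517 kΩ.
Fractional drop under load = R_th/(R_th + R_L) = 7.517 / (7.517 + 29.4) = 0.2036.
So the output falls by 20.4 %.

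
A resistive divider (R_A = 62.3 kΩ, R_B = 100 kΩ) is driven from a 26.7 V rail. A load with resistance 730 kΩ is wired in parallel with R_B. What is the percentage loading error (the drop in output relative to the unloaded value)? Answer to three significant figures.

5.00 %

The divider's output (Thévenin) resistance is R_A‖R_B = 38.39 kΩ.
Fractional drop under load = R_th/(R_th + R_L) = 38.39 / (38.39 + 730) = 0.04996.
So the output falls by 5.00 %.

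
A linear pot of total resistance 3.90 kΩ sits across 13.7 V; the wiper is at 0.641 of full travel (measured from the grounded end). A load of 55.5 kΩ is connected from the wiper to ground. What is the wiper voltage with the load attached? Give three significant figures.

The wiper splits the pot into (1−α)R = 1.400 kΩ above and αR = 2.500 kΩ below.
Lower section ‖ load = 2.392 kΩ.
V_wiper = 13.7 × 2.392/(1.400 + 2.392) = 8.64 V.

V ≈ 8.64 V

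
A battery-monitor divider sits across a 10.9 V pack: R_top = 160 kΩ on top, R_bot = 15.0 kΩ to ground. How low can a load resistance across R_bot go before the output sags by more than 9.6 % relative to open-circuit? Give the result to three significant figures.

Output resistance R_th = R_top‖R_bot = (160 × 15.0)/175.0 = 13.71 kΩ.
The fractional drop is R_th/(R_th + R_L); requiring this ≤ 0.0960 gives R_L ≥ R_th(1/0.0960 − 1) = 13.71 × 9.417 = 129 kΩ.

R_L(min) ≈ 129 kΩ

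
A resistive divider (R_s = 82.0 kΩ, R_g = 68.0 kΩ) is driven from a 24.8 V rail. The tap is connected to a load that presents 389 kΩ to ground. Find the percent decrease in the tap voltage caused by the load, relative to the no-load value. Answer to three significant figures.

Unloaded V = 24.8 × 68.0/150.0 = 11.243 V.
Loaded: R_g‖R_L = 57.88 kΩ, giving V = 24.8 × 57.88/139.9 = 10.262 V.
Drop = (11.243 − 10.262) / 11.243 = 8.72 %.

8.72 %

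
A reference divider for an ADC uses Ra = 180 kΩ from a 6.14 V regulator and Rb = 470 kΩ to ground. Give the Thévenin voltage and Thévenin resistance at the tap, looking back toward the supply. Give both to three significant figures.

V_th = 4.44 V, R_th = 130 kΩ

V_th is the open-circuit tap voltage: 6.14 × 470/(180 + 470) = 4.44 V.
With the supply zeroed, Ra and Rb appear in parallel from the tap: R_th = Ra‖Rb = (180 × 470)/650.0 = 130 kΩ.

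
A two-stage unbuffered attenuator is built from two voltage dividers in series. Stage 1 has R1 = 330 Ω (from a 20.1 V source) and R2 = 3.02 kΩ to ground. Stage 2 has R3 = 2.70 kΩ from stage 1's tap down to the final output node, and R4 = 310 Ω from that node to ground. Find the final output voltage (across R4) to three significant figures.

Stage 2 presents R3+R4 = 3010 Ω as a load on stage 1's tap.
Stage 1's lower leg becomes R2‖(R3+R4) = 1507 Ω, so V_mid = 20.1 × 1507/1837 = 16.49 V.
Stage 2 is itself unloaded: V_out = V_mid × R4/(R3+R4) = 16.49 × 310/3010 = 1.70 V.

V_out ≈ 1.70 V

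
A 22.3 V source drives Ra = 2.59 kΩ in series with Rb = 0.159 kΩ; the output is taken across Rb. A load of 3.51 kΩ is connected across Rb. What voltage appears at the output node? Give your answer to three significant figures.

V_out ≈ 1.24 V

The load sits in parallel with Rb: Rb‖R_L = (159 × 3510) / (159 + 3510) = 152.1 Ω.
V_out = 22.3 × 152.1 / (2590 + 152.1) = 22.3 × 152.1/2742 = 1.24 V.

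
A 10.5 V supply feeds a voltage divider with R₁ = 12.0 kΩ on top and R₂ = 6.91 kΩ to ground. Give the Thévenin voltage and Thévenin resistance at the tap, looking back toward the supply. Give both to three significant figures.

V_th is the open-circuit tap voltage: 10.5 × 6.91/(12.0 + 6.91) = 3.84 V.
With the supply zeroed, R₁ and R₂ appear in parallel from the tap: R_th = R₁‖R₂ = (12.0 × 6.91)/18.91 = 4.38 kΩ.

V_th = 3.84 V, R_th = 4.38 kΩ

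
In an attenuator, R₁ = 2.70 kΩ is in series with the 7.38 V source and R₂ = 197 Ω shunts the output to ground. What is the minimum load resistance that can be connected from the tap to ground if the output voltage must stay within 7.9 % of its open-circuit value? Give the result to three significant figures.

Output resistance R_th = R₁‖R₂ = (2700 × 197)/2897 = 183.6 Ω.
The fractional drop is R_th/(R_th + R_L); requiring this ≤ 0.0790 gives R_L ≥ R_th(1/0.0790 − 1) = 183.6 × 11.66 = 2.14 kΩ.

R_L(min) ≈ 2.14 kΩ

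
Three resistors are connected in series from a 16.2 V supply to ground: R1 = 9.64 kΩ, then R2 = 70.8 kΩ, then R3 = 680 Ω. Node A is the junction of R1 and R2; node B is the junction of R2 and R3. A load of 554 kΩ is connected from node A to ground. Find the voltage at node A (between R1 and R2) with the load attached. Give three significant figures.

Below node A the series string R2+R3 = 71480 Ω sits in parallel with the 554000 Ω load: 63310 Ω.
V_A = 16.2 × 63310/(9640 + 63310) = 14.1 V.

V ≈ 14.1 V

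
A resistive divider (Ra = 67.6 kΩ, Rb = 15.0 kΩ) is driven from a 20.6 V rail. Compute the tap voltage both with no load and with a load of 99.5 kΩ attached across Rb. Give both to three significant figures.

Unloaded: 3.74 V; loaded: 3.33 V

Open-circuit: V = 20.6 × 15.0/(67.6 + 15.0) = 3.74 V.
With the load, Rb becomes Rb‖R_L = 13.03 kΩ, so V = 20.6 × 13.03/80.63 = 3.33 V.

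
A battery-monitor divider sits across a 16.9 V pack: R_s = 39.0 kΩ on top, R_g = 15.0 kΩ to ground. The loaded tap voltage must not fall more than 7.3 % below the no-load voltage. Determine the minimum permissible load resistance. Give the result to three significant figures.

R_L(min) ≈ 138 kΩ

Output resistance R_th = R_s‖R_g = (39.0 × 15.0)/54.00 = 10.83 kΩ.
The fractional drop is R_th/(R_th + R_L); requiring this ≤ 0.0730 gives R_L ≥ R_th(1/0.0730 − 1) = 10.83 × 12.70 = 138 kΩ.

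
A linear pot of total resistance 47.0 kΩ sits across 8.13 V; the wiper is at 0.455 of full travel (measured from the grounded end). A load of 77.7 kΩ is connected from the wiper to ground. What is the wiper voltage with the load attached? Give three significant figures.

V ≈ 3.22 V

The wiper splits the pot into (1−α)R = 25.61 kΩ above and αR = 21.39 kΩ below.
Lower section ‖ load = 16.77 kΩ.
V_wiper = 8.13 × 16.77/(25.61 + 16.77) = 3.22 V.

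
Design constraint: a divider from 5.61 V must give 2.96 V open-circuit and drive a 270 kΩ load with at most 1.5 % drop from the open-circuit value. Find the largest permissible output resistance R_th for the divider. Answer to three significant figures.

Loading drop = R_th/(R_th + R_L) ≤ 0.0150, so R_th ≤ R_L · ε/(1−ε) = 270 kΩ × 0.0150/0.9850 = 4.11 kΩ.

R_th ≤ 4.11 kΩ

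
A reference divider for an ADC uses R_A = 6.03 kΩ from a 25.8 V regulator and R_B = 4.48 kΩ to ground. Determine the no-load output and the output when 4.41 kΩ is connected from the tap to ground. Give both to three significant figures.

Open-circuit: V = 25.8 × 4.48/(6.03 + 4.48) = 11.0 V.
With the load, R_B becomes R_B‖R_L = 2.222 kΩ, so V = 25.8 × 2.222/8.252 = 6.95 V.

Unloaded: 11.0 V; loaded: 6.95 V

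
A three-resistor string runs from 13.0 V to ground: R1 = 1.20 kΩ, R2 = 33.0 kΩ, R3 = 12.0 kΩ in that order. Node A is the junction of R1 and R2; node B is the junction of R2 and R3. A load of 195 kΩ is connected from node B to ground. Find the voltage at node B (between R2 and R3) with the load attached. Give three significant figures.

At node B, R3 is in parallel with the load: R3‖R_L = 11.30 kΩ.
Below node A the resistance is R2 + (R3‖R_L) = 44.30 kΩ, so V_A = 13.0 × 44.30/45.50 = 12.66 V.
Then V_B = V_A × (R3‖R_L)/(R2 + R3‖R_L) = 12.66 × 11.30/44.30 = 3.23 V.

V ≈ 3.23 V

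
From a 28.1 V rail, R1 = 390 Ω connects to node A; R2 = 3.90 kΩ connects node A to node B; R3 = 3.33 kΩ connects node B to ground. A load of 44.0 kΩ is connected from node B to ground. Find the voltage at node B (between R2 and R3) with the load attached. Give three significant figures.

V ≈ 11.8 V

At node B, R3 is in parallel with the load: R3‖R_L = 3096 Ω.
Below node A the resistance is R2 + (R3‖R_L) = 6996 Ω, so V_A = 28.1 × 6996/7386 = 26.62 V.
Then V_B = V_A × (R3‖R_L)/(R2 + R3‖R_L) = 26.62 × 3096/6996 = 11.8 V.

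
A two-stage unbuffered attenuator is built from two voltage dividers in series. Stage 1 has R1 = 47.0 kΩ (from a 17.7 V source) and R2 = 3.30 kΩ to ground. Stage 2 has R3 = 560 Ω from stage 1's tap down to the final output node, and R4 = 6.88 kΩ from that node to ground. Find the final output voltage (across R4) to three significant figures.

V_out ≈ 0.759 V

Stage 2 presents R3+R4 = 7440 Ω as a load on stage 1's tap.
Stage 1's lower leg becomes R2‖(R3+R4) = 2286 Ω, so V_mid = 17.7 × 2286/49290 = 0.8210 V.
Stage 2 is itself unloaded: V_out = V_mid × R4/(R3+R4) = 0.8210 × 6880/7440 = 0.759 V.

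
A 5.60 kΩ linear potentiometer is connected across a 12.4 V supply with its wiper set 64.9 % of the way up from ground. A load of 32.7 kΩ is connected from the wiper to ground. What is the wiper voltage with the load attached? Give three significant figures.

V ≈ 7.75 V

The wiper splits the pot into (1−α)R = 1.966 kΩ above and αR = 3.634 kΩ below.
Lower section ‖ load = 3.271 kΩ.
V_wiper = 12.4 × 3.271/(1.966 + 3.271) = 7.75 V.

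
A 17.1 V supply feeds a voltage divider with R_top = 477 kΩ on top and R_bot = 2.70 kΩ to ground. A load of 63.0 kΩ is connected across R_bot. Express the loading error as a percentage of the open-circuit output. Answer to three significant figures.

The divider's output (Thévenin) resistance is R_top‖R_bot = 2.685 kΩ.
Fractional drop under load = R_th/(R_th + R_L) = 2.685 / (2.685 + 63.0) = 0.04087.
So the output falls by 4.09 %.

4.09 %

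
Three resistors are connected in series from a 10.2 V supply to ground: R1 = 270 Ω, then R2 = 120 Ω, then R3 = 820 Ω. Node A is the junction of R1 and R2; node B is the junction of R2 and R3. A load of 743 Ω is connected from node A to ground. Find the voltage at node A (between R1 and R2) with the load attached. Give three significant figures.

V ≈ 6.18 V

Below node A the series string R2+R3 = 940.0 Ω sits in parallel with the 743 Ω load: 415.0 Ω.
V_A = 10.2 × 415.0/(270 + 415.0) = 6.18 V.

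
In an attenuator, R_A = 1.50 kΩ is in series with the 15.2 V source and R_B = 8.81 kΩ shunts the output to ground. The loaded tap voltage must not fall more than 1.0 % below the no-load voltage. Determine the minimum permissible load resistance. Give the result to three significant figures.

R_L(min) ≈ 127 kΩ

Output resistance R_th = R_A‖R_B = (1.50 × 8.81)/10.31 = 1.282 kΩ.
The fractional drop is R_th/(R_th + R_L); requiring this ≤ 0.0100 gives R_L ≥ R_th(1/0.0100 − 1) = 1.282 × 99.00 = 127 kΩ.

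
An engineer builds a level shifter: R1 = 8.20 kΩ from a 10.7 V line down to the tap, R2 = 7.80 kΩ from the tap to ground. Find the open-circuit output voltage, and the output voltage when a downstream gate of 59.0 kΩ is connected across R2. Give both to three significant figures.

Open-circuit: V = 10.7 × 7.80/(8.20 + 7.80) = 5.22 V.
With the load, R2 becomes R2‖R_L = 6.889 kΩ, so V = 10.7 × 6.889/15.09 = 4.89 V.

Unloaded: 5.22 V; loaded: 4.89 V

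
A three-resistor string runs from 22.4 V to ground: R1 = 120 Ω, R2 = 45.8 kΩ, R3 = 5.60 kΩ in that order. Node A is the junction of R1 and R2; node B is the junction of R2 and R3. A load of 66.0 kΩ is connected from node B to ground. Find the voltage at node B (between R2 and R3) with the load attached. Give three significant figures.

V ≈ 2.26 V

At node B, R3 is in parallel with the load: R3‖R_L = 5162 Ω.
Below node A the resistance is R2 + (R3‖R_L) = 50960 Ω, so V_A = 22.4 × 50960/51080 = 22.35 V.
Then V_B = V_A × (R3‖R_L)/(R2 + R3‖R_L) = 22.35 × 5162/50960 = 2.26 V.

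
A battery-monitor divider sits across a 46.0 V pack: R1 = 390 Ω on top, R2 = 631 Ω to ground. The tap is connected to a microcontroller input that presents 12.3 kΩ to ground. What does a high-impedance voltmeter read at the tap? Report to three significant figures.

V_out ≈ 27.9 V

The load sits in parallel with R2: R2‖R_L = (631 × 12300) / (631 + 12300) = 600.2 Ω.
V_out = 46.0 × 600.2 / (390 + 600.2) = 46.0 × 600.2/990.2 = 27.9 V.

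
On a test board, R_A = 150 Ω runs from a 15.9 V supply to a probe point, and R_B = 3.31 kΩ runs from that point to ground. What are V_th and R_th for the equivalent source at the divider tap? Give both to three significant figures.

V_th = 15.2 V, R_th = 143 Ω

V_th is the open-circuit tap voltage: 15.9 × 3310/(150 + 3310) = 15.2 V.
With the supply zeroed, R_A and R_B appear in parallel from the tap: R_th = R_A‖R_B = (150 × 3310)/3460 = 143 Ω.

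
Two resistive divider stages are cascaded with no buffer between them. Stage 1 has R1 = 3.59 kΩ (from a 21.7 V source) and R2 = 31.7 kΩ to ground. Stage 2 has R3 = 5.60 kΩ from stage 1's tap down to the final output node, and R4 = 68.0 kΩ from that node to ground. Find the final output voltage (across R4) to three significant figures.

V_out ≈ 17.3 V

Stage 2 presents R3+R4 = 73.60 kΩ as a load on stage 1's tap.
Stage 1's lower leg becomes R2‖(R3+R4) = 22.16 kΩ, so V_mid = 21.7 × 22.16/25.75 = 18.67 V.
Stage 2 is itself unloaded: V_out = V_mid × R4/(R3+R4) = 18.67 × 68.0/73.60 = 17.3 V.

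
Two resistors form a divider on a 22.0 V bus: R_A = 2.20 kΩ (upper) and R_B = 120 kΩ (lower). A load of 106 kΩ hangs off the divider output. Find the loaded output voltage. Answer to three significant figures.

V_out ≈ 21.2 V

The load sits in parallel with R_B: R_B‖R_L = (120 × 106) / (120 + 106) = 56.28 kΩ.
V_out = 22.0 × 56.28 / (2.20 + 56.28) = 22.0 × 56.28/58.48 = 21.2 V.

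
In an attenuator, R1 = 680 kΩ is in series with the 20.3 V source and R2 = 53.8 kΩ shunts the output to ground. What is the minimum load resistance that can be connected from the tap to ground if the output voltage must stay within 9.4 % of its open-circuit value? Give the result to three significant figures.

R_L(min) ≈ 481 kΩ

Output resistance R_th = R1‖R2 = (680 × 53.8)/733.8 = 49.86 kΩ.
The fractional drop is R_th/(R_th + R_L); requiring this ≤ 0.0940 gives R_L ≥ R_th(1/0.0940 − 1) = 49.86 × 9.638 = 481 kΩ.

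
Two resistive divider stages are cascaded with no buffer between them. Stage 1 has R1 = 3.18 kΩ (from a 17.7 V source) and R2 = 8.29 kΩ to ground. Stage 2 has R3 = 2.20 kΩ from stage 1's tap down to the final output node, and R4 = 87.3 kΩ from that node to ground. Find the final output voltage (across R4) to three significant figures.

V_out ≈ 12.2 V

Stage 2 presents R3+R4 = 89.50 kΩ as a load on stage 1's tap.
Stage 1's lower leg becomes R2‖(R3+R4) = 7.587 kΩ, so V_mid = 17.7 × 7.587/10.77 = 12.47 V.
Stage 2 is itself unloaded: V_out = V_mid × R4/(R3+R4) = 12.47 × 87.3/89.50 = 12.2 V.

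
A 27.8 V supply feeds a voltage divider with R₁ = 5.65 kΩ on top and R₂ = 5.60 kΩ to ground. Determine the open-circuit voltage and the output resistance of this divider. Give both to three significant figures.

V_th = 13.8 V, R_th = 2.81 kΩ

V_th is the open-circuit tap voltage: 27.8 × 5.60/(5.65 + 5.60) = 13.8 V.
With the supply zeroed, R₁ and R₂ appear in parallel from the tap: R_th = R₁‖R₂ = (5.65 × 5.60)/11.25 = 2.81 kΩ.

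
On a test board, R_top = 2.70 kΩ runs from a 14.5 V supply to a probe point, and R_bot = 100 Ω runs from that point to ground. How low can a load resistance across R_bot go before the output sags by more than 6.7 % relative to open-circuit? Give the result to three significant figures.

Output resistance R_th = R_top‖R_bot = (2700 × 100)/2800 = 96.43 Ω.
The fractional drop is R_th/(R_th + R_L); requiring this ≤ 0.0670 gives R_L ≥ R_th(1/0.0670 − 1) = 96.43 × 13.93 = 1.34 kΩ.

R_L(min) ≈ 1.34 kΩ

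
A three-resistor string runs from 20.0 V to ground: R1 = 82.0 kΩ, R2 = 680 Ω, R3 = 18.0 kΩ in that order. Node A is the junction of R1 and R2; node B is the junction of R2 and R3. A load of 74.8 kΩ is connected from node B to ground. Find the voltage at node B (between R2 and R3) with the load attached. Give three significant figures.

At node B, R3 is in parallel with the load: R3‖R_L = 14510 Ω.
Below node A the resistance is R2 + (R3‖R_L) = 15190 Ω, so V_A = 20.0 × 15190/97190 = 3.126 V.
Then V_B = V_A × (R3‖R_L)/(R2 + R3‖R_L) = 3.126 × 14510/15190 = 2.99 V.

V ≈ 2.99 V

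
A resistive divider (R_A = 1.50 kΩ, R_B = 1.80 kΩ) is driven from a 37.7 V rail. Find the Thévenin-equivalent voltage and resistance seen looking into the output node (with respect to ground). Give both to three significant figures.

V_th = 20.6 V, R_th = 818 Ω

V_th is the open-circuit tap voltage: 37.7 × 1.80/(1.50 + 1.80) = 20.6 V.
With the supply zeroed, R_A and R_B appear in parallel from the tap: R_th = R_A‖R_B = (1.50 × 1.80)/3.300 = 818 Ω.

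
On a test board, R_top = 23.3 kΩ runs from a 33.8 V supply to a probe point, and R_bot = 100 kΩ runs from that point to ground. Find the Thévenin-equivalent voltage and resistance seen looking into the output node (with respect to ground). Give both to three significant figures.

V_th is the open-circuit tap voltage: 33.8 × 100/(23.3 + 100) = 27.4 V.
With the supply zeroed, R_top and R_bot appear in parallel from the tap: R_th = R_top‖R_bot = (23.3 × 100)/123.3 = 18.9 kΩ.

V_th = 27.4 V, R_th = 18.9 kΩ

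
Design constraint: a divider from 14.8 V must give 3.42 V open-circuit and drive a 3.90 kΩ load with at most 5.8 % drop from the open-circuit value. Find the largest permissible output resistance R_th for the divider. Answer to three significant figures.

Loading drop = R_th/(R_th + R_L) ≤ 0.0580, so R_th ≤ R_L · ε/(1−ε) = 3.90 kΩ × 0.0580/0.9420 = 240 Ω.
(Any R1, R2 with R2/(R1+R2) = 0.231 and R1‖R2 ≤ 240 Ω will meet the spec.)

R_th ≤ 240 Ω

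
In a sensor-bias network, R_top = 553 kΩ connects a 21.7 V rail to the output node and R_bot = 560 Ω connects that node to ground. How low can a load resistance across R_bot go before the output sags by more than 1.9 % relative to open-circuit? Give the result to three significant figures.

R_L(min) ≈ 28.9 kΩ

Output resistance R_th = R_top‖R_bot = (553000 × 560)/553600 = 559.4 Ω.
The fractional drop is R_th/(R_th + R_L); requiring this ≤ 0.0190 gives R_L ≥ R_th(1/0.0190 − 1) = 559.4 × 51.63 = 28.9 kΩ.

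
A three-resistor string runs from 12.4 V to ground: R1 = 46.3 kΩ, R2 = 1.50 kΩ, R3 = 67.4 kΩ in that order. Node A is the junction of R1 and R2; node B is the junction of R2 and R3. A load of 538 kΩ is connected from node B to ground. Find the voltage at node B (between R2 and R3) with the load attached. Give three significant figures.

At node B, R3 is in parallel with the load: R3‖R_L = 59.90 kΩ.
Below node A the resistance is R2 + (R3‖R_L) = 61.40 kΩ, so V_A = 12.4 × 61.40/107.7 = 7.069 V.
Then V_B = V_A × (R3‖R_L)/(R2 + R3‖R_L) = 7.069 × 59.90/61.40 = 6.90 V.

V ≈ 6.90 V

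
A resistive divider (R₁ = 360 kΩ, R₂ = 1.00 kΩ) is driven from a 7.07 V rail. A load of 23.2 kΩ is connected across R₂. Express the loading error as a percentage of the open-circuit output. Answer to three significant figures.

The divider's output (Thévenin) resistance is R₁‖R₂ = 0.9972 kΩ.
Fractional drop under load = R_th/(R_th + R_L) = 0.9972 / (0.9972 + 23.2) = 0.04121.
So the output falls by 4.12 %.

4.12 %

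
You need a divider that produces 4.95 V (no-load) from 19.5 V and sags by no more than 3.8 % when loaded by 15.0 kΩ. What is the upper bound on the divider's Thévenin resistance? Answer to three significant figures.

R_th ≤ 593 Ω

Loading drop = R_th/(R_th + R_L) ≤ 0.0380, so R_th ≤ R_L · ε/(1−ε) = 15.0 kΩ × 0.0380/0.9620 = 593 Ω.
(Any R1, R2 with R2/(R1+R2) = 0.254 and R1‖R2 ≤ 593 Ω will meet the spec.)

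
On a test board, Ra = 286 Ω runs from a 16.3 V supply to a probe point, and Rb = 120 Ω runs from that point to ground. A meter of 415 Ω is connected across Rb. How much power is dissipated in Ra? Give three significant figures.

P ≈ 529 mW

Total resistance from the source is Ra + (Rb‖R_L) = 379.1 Ω, so I = 16.3/379.1 Ω = 43.00 mA.
P = I²·Ra = (43.00 mA)² × 286 Ω = 529 mW.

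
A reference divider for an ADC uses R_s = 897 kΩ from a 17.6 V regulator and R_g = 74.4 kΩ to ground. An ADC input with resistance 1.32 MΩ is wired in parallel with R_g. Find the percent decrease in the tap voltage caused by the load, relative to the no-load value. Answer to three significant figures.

4.95 %

The divider's output (Thévenin) resistance is R_s‖R_g = 68.70 kΩ.
Fractional drop under load = R_th/(R_th + R_L) = 68.70 / (68.70 + 1320) = 0.04947.
So the output falls by 4.95 %.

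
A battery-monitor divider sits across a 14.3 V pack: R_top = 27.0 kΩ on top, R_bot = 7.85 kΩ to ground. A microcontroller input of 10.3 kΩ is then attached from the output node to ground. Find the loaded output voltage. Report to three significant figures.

V_out ≈ 2.03 V

The load sits in parallel with R_bot: R_bot‖R_L = (7.85 × 10.3) / (7.85 + 10.3) = 4.455 kΩ.
V_out = 14.3 × 4.455 / (27.0 + 4.455) = 14.3 × 4.455/31.45 = 2.03 V.
(Unloaded it would have been 3.22 V.)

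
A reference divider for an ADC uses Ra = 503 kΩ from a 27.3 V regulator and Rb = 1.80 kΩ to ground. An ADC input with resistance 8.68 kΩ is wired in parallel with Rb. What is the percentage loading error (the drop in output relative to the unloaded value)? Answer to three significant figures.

17.1 %

The divider's output (Thévenin) resistance is Ra‖Rb = 1.794 kΩ.
Fractional drop under load = R_th/(R_th + R_L) = 1.794 / (1.794 + 8.68) = 0.1712.
So the output falls by 17.1 %.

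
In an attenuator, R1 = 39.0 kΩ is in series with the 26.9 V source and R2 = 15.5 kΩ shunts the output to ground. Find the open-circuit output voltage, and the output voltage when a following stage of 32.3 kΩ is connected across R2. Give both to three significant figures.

Open-circuit: V = 26.9 × 15.5/(39.0 + 15.5) = 7.65 V.
With the load, R2 becomes R2‖R_L = 10.47 kΩ, so V = 26.9 × 10.47/49.47 = 5.69 V.

Unloaded: 7.65 V; loaded: 5.69 V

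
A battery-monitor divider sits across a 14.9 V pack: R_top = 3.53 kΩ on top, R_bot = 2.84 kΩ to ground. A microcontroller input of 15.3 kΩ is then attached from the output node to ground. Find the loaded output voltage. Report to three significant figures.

The load sits in parallel with R_bot: R_bot‖R_L = (2.84 × 15.3) / (2.84 + 15.3) = 2.395 kΩ.
V_out = 14.9 × 2.395 / (3.53 + 2.395) = 14.9 × 2.395/5.925 = 6.02 V.

V_out ≈ 6.02 V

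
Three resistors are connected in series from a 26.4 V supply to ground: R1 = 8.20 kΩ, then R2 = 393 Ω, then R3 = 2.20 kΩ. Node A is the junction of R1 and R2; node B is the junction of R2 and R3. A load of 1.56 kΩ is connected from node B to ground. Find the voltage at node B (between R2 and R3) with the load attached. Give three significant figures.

V ≈ 2.53 V

At node B, R3 is in parallel with the load: R3‖R_L = 912.8 Ω.
Below node A the resistance is R2 + (R3‖R_L) = 1306 Ω, so V_A = 26.4 × 1306/9506 = 3.626 V.
Then V_B = V_A × (R3‖R_L)/(R2 + R3‖R_L) = 3.626 × 912.8/1306 = 2.53 V.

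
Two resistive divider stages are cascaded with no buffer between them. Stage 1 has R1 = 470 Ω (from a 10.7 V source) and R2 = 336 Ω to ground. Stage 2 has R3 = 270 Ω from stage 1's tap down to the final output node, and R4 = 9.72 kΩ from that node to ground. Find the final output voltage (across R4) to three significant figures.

Stage 2 presents R3+R4 = 9990 Ω as a load on stage 1's tap.
Stage 1's lower leg becomes R2‖(R3+R4) = 325.1 Ω, so V_mid = 10.7 × 325.1/795.1 = 4.375 V.
Stage 2 is itself unloaded: V_out = V_mid × R4/(R3+R4) = 4.375 × 9720/9990 = 4.26 V.

V_out ≈ 4.26 V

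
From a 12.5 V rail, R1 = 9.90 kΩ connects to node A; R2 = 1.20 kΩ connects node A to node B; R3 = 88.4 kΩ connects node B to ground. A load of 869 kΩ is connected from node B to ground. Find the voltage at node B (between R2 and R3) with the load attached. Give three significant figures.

At node B, R3 is in parallel with the load: R3‖R_L = 80.24 kΩ.
Below node A the resistance is R2 + (R3‖R_L) = 81.44 kΩ, so V_A = 12.5 × 81.44/91.34 = 11.15 V.
Then V_B = V_A × (R3‖R_L)/(R2 + R3‖R_L) = 11.15 × 80.24/81.44 = 11.0 V.

V ≈ 11.0 V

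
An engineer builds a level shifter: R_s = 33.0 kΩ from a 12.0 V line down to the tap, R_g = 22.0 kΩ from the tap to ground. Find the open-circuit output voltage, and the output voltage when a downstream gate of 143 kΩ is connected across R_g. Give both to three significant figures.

Unloaded: 4.80 V; loaded: 4.39 V

Open-circuit: V = 12.0 × 22.0/(33.0 + 22.0) = 4.80 V.
With the load, R_g becomes R_g‖R_L = 19.07 kΩ, so V = 12.0 × 19.07/52.07 = 4.39 V.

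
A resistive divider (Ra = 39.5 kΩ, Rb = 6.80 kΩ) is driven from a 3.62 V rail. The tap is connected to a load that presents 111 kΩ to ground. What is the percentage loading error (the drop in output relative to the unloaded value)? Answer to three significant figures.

4.97 %

The divider's output (Thévenin) resistance is Ra‖Rb = 5.801 kΩ.
Fractional drop under load = R_th/(R_th + R_L) = 5.801 / (5.801 + 111) = 0.04967.
So the output falls by 4.97 %.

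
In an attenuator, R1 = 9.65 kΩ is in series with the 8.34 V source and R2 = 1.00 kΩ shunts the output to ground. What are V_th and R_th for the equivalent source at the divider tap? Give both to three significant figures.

V_th is the open-circuit tap voltage: 8.34 × 1.00/(9.65 + 1.00) = 0.783 V.
With the supply zeroed, R1 and R2 appear in parallel from the tap: R_th = R1‖R2 = (9.65 × 1.00)/10.65 = 906 Ω.

V_th = 0.783 V, R_th = 906 Ω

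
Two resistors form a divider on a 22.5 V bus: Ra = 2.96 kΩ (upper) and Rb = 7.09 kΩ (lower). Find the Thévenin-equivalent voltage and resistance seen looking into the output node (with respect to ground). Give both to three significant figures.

V_th = 15.9 V, R_th = 2.09 kΩ

V_th is the open-circuit tap voltage: 22.5 × 7.09/(2.96 + 7.09) = 15.9 V.
With the supply zeroed, Ra and Rb appear in parallel from the tap: R_th = Ra‖Rb = (2.96 × 7.09)/10.05 = 2.09 kΩ.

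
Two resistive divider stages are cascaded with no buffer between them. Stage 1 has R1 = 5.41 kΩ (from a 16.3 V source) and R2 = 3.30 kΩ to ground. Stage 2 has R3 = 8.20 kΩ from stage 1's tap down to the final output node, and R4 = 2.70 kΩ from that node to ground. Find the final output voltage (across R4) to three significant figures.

Stage 2 presents R3+R4 = 10.90 kΩ as a load on stage 1's tap.
Stage 1's lower leg becomes R2‖(R3+R4) = 2.533 kΩ, so V_mid = 16.3 × 2.533/7.943 = 5.198 V.
Stage 2 is itself unloaded: V_out = V_mid × R4/(R3+R4) = 5.198 × 2.70/10.90 = 1.29 V.

V_out ≈ 1.29 V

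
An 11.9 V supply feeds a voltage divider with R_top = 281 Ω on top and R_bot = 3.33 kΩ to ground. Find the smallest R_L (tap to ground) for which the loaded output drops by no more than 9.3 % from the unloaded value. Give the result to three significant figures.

R_L(min) ≈ 2.53 kΩ

Output resistance R_th = R_top‖R_bot = (281 × 3330)/3611 = 259.1 Ω.
The fractional drop is R_th/(R_th + R_L); requiring this ≤ 0.0930 gives R_L ≥ R_th(1/0.0930 − 1) = 259.1 × 9.753 = 2.53 kΩ.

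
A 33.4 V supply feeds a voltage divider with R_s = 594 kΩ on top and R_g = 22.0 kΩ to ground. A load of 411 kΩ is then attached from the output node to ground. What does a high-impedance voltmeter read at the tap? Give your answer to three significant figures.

V_out ≈ 1.13 V

The load sits in parallel with R_g: R_g‖R_L = (22.0 × 411) / (22.0 + 411) = 20.88 kΩ.
V_out = 33.4 × 20.88 / (594 + 20.88) = 33.4 × 20.88/614.9 = 1.13 V.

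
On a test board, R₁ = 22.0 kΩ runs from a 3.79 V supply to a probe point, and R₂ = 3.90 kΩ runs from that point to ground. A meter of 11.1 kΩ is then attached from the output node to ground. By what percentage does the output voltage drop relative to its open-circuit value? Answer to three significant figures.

The divider's output (Thévenin) resistance is R₁‖R₂ = 3.313 kΩ.
Fractional drop under load = R_th/(R_th + R_L) = 3.313 / (3.313 + 11.1) = 0.2298.
So the output falls by 23.0 %.

23.0 %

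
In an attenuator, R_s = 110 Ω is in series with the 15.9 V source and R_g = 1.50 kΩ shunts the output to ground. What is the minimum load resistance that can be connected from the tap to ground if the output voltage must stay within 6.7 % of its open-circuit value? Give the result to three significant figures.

Output resistance R_th = R_s‖R_g = (110 × 1500)/1610 = 102.5 Ω.
The fractional drop is R_th/(R_th + R_L); requiring this ≤ 0.0670 gives R_L ≥ R_th(1/0.0670 − 1) = 102.5 × 13.93 = 1.43 kΩ.

R_L(min) ≈ 1.43 kΩ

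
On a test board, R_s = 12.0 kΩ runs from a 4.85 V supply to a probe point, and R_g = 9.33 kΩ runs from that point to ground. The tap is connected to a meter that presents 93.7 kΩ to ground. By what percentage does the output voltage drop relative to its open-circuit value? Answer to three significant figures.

The divider's output (Thévenin) resistance is R_s‖R_g = 5.249 kΩ.
Fractional drop under load = R_th/(R_th + R_L) = 5.249 / (5.249 + 93.7) = 0.05305.
So the output falls by 5.30 %.

5.30 %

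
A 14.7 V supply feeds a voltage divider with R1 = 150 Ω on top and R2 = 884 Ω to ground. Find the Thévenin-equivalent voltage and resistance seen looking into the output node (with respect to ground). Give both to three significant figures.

V_th is the open-circuit tap voltage: 14.7 × 884/(150 + 884) = 12.6 V.
With the supply zeroed, R1 and R2 appear in parallel from the tap: R_th = R1‖R2 = (150 × 884)/1034 = 128 Ω.

V_th = 12.6 V, R_th = 128 Ω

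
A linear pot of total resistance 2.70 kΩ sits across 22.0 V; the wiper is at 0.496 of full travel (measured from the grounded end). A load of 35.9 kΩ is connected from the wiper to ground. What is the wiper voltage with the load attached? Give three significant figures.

V ≈ 10.7 V

The wiper splits the pot into (1−α)R = 1.361 kΩ above and αR = 1.339 kΩ below.
Lower section ‖ load = 1.291 kΩ.
V_wiper = 22.0 × 1.291/(1.361 + 1.291) = 10.7 V.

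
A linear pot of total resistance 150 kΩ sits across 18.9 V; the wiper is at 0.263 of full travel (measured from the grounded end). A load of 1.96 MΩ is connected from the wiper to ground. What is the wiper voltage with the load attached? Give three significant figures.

V ≈ 4.90 V

The wiper splits the pot into (1−α)R = 110.5 kΩ above and αR = 39.45 kΩ below.
Lower section ‖ load = 38.67 kΩ.
V_wiper = 18.9 × 38.67/(110.5 + 38.67) = 4.90 V.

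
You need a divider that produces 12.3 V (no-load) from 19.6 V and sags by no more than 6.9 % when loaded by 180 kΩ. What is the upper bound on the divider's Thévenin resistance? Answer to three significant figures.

R_th ≤ 13.3 kΩ

Loading drop = R_th/(R_th + R_L) ≤ 0.0690, so R_th ≤ R_L · ε/(1−ε) = 180 kΩ × 0.0690/0.9310 = 13.3 kΩ.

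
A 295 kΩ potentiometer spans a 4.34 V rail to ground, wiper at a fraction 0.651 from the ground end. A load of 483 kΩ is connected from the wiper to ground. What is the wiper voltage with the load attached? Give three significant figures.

The wiper splits the pot into (1−α)R = 103.0 kΩ above and αR = 192.0 kΩ below.
Lower section ‖ load = 137.4 kΩ.
V_wiper = 4.34 × 137.4/(103.0 + 137.4) = 2.48 V.

V ≈ 2.48 V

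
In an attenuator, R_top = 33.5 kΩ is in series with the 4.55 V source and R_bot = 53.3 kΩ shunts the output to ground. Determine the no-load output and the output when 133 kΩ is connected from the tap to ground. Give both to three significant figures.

Unloaded: 2.79 V; loaded: 2.42 V

Open-circuit: V = 4.55 × 53.3/(33.5 + 53.3) = 2.79 V.
With the load, R_bot becomes R_bot‖R_L = 38.05 kΩ, so V = 4.55 × 38.05/71.55 = 2.42 V.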